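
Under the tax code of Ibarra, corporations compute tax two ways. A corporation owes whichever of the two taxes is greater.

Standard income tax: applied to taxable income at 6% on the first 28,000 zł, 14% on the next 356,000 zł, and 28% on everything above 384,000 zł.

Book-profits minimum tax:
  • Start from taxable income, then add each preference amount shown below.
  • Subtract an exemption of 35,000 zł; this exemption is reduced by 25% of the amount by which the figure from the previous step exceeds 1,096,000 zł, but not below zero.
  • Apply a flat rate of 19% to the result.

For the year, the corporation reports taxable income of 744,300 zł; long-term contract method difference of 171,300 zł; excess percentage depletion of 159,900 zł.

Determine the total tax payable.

Book-profits minimum tax:
  Adjusted income: 744,300 zł + 171,300 zł + 159,900 zł = 1,075,500 zł
  Exemption: 1,075,500 zł ≤ 1,096,000 zł, so full 35,000 zł applies
  Base: 1,075,500 zł − 35,000 zł = 1,040,500 zł
  1,040,500 zł × 19% = 197,695 zł

Standard income tax:
  28,000 zł × 6% = 1,680 zł
  356,000 zł × 14% = 49,840 zł
  360,300 zł × 28% = 100,884 zł
  → 152,404 zł

197,695 zł > 152,404 zł, so the book-profits minimum tax is the binding amount.

197,695 zł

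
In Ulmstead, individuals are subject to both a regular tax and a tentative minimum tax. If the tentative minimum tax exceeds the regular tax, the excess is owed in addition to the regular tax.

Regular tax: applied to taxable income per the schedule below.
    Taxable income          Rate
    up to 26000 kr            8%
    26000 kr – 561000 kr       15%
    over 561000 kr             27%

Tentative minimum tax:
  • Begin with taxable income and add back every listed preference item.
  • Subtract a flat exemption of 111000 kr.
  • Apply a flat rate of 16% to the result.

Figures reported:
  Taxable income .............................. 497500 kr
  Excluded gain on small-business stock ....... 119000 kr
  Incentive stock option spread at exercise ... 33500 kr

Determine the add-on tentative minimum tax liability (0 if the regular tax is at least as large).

Tentative minimum tax:
  Adjusted income: 497500 kr + 119000 kr + 33500 kr = 650000 kr
  Less exemption 111000 kr → base 539000 kr
  539000 kr × 16% = 86240 kr

Regular tax:
  26000 kr × 8% = 2080 kr
  471500 kr × 15% = 70725 kr
  → 72805 kr

Excess of tentative minimum tax over regular tax: 86240 kr − 72805 kr = 13435 kr.

13435 kr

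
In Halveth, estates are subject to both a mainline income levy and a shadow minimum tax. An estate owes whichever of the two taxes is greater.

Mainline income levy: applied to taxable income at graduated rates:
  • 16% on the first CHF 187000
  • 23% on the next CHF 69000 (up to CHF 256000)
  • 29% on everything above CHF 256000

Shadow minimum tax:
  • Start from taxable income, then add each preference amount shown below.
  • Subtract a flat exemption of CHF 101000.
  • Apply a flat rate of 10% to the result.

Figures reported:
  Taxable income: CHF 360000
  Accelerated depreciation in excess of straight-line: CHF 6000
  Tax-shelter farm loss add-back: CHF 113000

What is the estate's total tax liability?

CHF 75950

Shadow minimum tax:
  Adjusted income: CHF 360000 + CHF 6000 + CHF 113000 = CHF 479000
  Less exemption CHF 101000 → base CHF 378000
  CHF 378000 × 10% = CHF 37800

Mainline income levy:
  CHF 187000 × 16% = CHF 29920
  CHF 69000 × 23% = CHF 15870
  CHF 104000 × 29% = CHF 30160
  → CHF 75950

CHF 75950 > CHF 37800, so the mainline income levy governs.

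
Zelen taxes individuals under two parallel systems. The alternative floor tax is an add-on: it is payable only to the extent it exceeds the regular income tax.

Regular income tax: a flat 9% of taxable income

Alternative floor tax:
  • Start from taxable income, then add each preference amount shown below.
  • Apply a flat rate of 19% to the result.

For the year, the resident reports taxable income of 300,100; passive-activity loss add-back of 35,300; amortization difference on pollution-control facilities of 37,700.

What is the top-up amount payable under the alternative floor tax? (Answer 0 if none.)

43,880

Regular income tax:
  300,100 × 9% = 27,009

Alternative floor tax:
  Adjusted income: 300,100 + 35,300 + 37,700 = 373,100
  373,100 × 19% = 70,889

Excess of alternative floor tax over regular income tax: 70,889 − 27,009 = 43,880.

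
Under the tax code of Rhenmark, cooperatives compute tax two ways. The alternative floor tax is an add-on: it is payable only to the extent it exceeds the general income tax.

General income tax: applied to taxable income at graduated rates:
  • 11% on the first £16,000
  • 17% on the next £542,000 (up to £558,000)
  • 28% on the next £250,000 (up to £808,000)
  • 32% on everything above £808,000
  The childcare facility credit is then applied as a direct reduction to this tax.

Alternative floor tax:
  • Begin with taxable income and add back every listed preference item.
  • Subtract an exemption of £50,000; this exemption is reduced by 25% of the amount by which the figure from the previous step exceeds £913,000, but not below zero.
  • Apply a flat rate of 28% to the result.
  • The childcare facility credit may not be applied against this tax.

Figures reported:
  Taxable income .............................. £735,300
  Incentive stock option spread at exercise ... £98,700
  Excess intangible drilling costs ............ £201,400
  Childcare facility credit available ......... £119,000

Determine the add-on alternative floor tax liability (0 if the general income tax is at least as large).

£259,936

General income tax:
  £16,000 × 11% = £1,760
  £542,000 × 17% = £92,140
  £177,300 × 28% = £49,644
  → £143,544
  Less childcare facility credit £119,000 → £24,544

Alternative floor tax:
  Adjusted income: £735,300 + £98,700 + £201,400 = £1,035,400
  Exemption: £50,000 − 25% × (£1,035,400 − £913,000) = £50,000 − £30,600 = £19,400
  Base: £1,035,400 − £19,400 = £1,016,000
  £1,016,000 × 28% = £284,480

Excess of alternative floor tax over general income tax: £284,480 − £24,544 = £259,936.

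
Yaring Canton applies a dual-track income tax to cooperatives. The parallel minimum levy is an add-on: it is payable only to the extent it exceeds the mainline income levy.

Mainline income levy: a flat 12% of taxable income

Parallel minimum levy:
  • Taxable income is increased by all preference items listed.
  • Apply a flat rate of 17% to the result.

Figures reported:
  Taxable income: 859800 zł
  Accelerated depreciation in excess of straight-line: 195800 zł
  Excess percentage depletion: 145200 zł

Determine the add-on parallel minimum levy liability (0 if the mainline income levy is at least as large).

100960 zł

Parallel minimum levy:
  Adjusted income: 859800 zł + 195800 zł + 145200 zł = 1200800 zł
  1200800 zł × 17% = 204136 zł

Mainline income levy:
  859800 zł × 12% = 103176 zł

Excess of parallel minimum levy over mainline income levy: 204136 zł − 103176 zł = 100960 zł.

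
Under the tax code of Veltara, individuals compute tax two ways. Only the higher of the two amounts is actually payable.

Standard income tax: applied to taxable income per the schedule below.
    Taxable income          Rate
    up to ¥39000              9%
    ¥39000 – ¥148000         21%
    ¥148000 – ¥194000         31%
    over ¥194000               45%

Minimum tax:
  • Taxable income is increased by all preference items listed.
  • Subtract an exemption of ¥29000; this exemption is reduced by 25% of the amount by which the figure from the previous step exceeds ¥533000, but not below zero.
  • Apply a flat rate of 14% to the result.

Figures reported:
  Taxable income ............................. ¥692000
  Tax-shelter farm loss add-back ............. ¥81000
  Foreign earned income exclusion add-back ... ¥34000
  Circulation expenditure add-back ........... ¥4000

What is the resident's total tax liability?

Minimum tax:
  Adjusted income: ¥692000 + ¥81000 + ¥34000 + ¥4000 = ¥811000
  Exemption: 25% × (¥811000 − ¥533000) = ¥69500 ≥ ¥29000, so the exemption is fully phased out
  Base: ¥811000 − ¥0 = ¥811000
  ¥811000 × 14% = ¥113540

Standard income tax:
  ¥39000 × 9% = ¥3510
  ¥109000 × 21% = ¥22890
  ¥46000 × 31% = ¥14260
  ¥498000 × 45% = ¥224100
  → ¥264760

¥264760 > ¥113540, so the standard income tax governs.

¥264760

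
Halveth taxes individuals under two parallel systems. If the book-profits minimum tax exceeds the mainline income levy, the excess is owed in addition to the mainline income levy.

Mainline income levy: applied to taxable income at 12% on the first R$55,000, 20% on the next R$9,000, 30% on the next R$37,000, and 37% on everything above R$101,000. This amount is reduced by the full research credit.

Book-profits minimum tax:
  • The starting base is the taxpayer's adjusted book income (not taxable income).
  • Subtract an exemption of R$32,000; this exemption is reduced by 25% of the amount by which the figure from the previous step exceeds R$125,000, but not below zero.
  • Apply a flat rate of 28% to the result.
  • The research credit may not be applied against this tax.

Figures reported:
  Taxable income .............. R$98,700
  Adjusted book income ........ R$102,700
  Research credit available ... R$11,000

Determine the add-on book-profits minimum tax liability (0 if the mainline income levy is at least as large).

R$11,986

Mainline income levy:
  R$55,000 × 12% = R$6,600
  R$9,000 × 20% = R$1,800
  R$34,700 × 30% = R$10,410
  → R$18,810
  Less research credit R$11,000 → R$7,810

Book-profits minimum tax:
  Base (adjusted book income): R$102,700
  Exemption: R$102,700 ≤ R$125,000, so full R$32,000 applies
  Base: R$102,700 − R$32,000 = R$70,700
  R$70,700 × 28% = R$19,796

Excess of book-profits minimum tax over mainline income levy: R$19,796 − R$7,810 = R$11,986.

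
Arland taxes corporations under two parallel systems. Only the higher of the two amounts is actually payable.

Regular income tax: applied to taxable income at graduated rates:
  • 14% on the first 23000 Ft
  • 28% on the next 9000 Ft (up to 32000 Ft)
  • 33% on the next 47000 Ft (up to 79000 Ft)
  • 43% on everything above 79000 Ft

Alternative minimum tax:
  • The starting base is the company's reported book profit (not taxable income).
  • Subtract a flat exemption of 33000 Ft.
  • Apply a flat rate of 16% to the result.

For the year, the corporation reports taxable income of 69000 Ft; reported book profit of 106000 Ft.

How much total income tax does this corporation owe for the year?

Alternative minimum tax:
  Base (reported book profit): 106000 Ft
  Less exemption 33000 Ft → base 73000 Ft
  73000 Ft × 16% = 11680 Ft

Regular income tax:
  23000 Ft × 14% = 3220 Ft
  9000 Ft × 28% = 2520 Ft
  37000 Ft × 33% = 12210 Ft
  → 17950 Ft

17950 Ft > 11680 Ft, so the regular income tax governs.

17950 Ft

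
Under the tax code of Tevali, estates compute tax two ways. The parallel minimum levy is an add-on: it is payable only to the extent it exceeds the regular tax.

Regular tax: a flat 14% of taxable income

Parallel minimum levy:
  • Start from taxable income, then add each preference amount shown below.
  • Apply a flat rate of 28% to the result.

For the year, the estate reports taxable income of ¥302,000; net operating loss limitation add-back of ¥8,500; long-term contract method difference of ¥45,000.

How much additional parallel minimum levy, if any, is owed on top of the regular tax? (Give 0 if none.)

Regular tax:
  ¥302,000 × 14% = ¥42,280

Parallel minimum levy:
  Adjusted income: ¥302,000 + ¥8,500 + ¥45,000 = ¥355,500
  ¥355,500 × 28% = ¥99,540

Excess of parallel minimum levy over regular tax: ¥99,540 − ¥42,280 = ¥57,260.

¥57,260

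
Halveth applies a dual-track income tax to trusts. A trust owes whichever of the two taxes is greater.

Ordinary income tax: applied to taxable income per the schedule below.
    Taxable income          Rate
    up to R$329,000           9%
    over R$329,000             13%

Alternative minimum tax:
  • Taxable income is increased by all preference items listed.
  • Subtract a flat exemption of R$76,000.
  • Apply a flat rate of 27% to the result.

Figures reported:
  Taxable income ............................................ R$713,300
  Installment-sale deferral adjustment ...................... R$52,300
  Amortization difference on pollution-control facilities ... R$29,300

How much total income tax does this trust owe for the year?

Alternative minimum tax:
  Adjusted income: R$713,300 + R$52,300 + R$29,300 = R$794,900
  Less exemption R$76,000 → base R$718,900
  R$718,900 × 27% = R$194,103

Ordinary income tax:
  R$329,000 × 9% = R$29,610
  R$384,300 × 13% = R$49,959
  → R$79,569

R$194,103 > R$79,569, so the alternative minimum tax is the binding amount.

R$194,103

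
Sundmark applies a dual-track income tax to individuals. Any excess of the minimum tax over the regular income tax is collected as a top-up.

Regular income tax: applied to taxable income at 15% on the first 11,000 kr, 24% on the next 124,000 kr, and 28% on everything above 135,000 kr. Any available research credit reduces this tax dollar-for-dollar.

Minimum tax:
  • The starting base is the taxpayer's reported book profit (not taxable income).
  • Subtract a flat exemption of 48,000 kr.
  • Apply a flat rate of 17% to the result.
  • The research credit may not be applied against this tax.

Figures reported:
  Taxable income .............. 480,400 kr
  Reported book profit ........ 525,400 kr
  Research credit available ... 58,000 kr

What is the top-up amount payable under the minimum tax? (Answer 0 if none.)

11,036 kr

Regular income tax:
  11,000 kr × 15% = 1,650 kr
  124,000 kr × 24% = 29,760 kr
  345,400 kr × 28% = 96,712 kr
  → 128,122 kr
  Less research credit 58,000 kr → 70,122 kr

Minimum tax:
  Base (reported book profit): 525,400 kr
  Less exemption 48,000 kr → base 477,400 kr
  477,400 kr × 17% = 81,158 kr

Excess of minimum tax over regular income tax: 81,158 kr − 70,122 kr = 11,036 kr.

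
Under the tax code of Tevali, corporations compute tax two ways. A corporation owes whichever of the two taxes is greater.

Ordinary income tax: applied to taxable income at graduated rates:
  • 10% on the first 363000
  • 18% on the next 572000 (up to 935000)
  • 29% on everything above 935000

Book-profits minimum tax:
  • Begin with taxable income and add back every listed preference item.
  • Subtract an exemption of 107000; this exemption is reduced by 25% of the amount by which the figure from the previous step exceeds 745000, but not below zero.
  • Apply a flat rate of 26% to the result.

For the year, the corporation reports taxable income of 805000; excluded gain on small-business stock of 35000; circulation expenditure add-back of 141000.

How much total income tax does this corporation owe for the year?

242580

Book-profits minimum tax:
  Adjusted income: 805000 + 35000 + 141000 = 981000
  Exemption: 107000 − 25% × (981000 − 745000) = 107000 − 59000 = 48000
  Base: 981000 − 48000 = 933000
  933000 × 26% = 242580

Ordinary income tax:
  363000 × 10% = 36300
  442000 × 18% = 79560
  → 115860

242580 > 115860, so the book-profits minimum tax is the binding amount.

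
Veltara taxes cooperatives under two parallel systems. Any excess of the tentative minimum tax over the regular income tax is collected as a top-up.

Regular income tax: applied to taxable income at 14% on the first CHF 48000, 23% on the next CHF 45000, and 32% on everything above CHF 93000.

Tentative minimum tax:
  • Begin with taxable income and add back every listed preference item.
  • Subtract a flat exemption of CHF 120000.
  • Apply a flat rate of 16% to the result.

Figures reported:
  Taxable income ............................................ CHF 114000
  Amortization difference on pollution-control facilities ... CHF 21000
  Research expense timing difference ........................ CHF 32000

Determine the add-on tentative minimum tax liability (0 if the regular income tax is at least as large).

Tentative minimum tax:
  Adjusted income: CHF 114000 + CHF 21000 + CHF 32000 = CHF 167000
  Less exemption CHF 120000 → base CHF 47000
  CHF 47000 × 16% = CHF 7520

Regular income tax:
  CHF 48000 × 14% = CHF 6720
  CHF 45000 × 23% = CHF 10350
  CHF 21000 × 32% = CHF 6720
  → CHF 23790

CHF 7520 ≤ CHF 23790, so no add-on is due.

CHF 0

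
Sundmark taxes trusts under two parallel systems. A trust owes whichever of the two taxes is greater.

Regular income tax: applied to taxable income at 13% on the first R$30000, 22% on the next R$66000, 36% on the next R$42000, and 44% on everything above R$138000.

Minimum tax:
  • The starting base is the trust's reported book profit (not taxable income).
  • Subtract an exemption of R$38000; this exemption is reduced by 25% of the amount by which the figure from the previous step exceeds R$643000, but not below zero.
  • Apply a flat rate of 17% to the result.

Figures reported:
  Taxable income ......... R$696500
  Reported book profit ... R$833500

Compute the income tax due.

R$279280

Minimum tax:
  Base (reported book profit): R$833500
  Exemption: 25% × (R$833500 − R$643000) = R$47625 ≥ R$38000, so the exemption is fully phased out
  Base: R$833500 − R$0 = R$833500
  R$833500 × 17% = R$141695

Regular income tax:
  R$30000 × 13% = R$3900
  R$66000 × 22% = R$14520
  R$42000 × 36% = R$15120
  R$558500 × 44% = R$245740
  → R$279280

R$279280 > R$141695, so the regular income tax governs.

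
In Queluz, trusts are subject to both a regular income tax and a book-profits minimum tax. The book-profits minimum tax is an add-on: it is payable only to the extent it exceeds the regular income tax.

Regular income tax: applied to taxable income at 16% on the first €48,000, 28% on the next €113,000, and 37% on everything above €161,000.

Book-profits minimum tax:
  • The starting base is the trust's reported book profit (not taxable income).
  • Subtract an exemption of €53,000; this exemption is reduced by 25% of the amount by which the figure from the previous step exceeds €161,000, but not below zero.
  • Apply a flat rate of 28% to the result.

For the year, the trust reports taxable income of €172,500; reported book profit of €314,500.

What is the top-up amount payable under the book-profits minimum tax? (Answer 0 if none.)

Book-profits minimum tax:
  Base (reported book profit): €314,500
  Exemption: €53,000 − 25% × (€314,500 − €161,000) = €53,000 − €38,375 = €14,625
  Base: €314,500 − €14,625 = €299,875
  €299,875 × 28% = €83,965

Regular income tax:
  €48,000 × 16% = €7,680
  €113,000 × 28% = €31,640
  €11,500 × 37% = €4,255
  → €43,575

Excess of book-profits minimum tax over regular income tax: €83,965 − €43,575 = €40,390.

€40,390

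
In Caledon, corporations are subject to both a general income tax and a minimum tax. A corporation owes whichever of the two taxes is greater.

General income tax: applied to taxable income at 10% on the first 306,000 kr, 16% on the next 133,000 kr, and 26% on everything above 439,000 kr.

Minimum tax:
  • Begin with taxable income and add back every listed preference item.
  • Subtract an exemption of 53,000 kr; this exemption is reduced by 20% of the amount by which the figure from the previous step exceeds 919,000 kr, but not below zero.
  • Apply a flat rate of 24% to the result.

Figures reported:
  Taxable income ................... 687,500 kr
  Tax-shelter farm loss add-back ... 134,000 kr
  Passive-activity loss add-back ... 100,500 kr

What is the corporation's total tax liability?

Minimum tax:
  Adjusted income: 687,500 kr + 134,000 kr + 100,500 kr = 922,000 kr
  Exemption: 53,000 kr − 20% × (922,000 kr − 919,000 kr) = 53,000 kr − 600 kr = 52,400 kr
  Base: 922,000 kr − 52,400 kr = 869,600 kr
  869,600 kr × 24% = 208,704 kr

General income tax:
  306,000 kr × 10% = 30,600 kr
  133,000 kr × 16% = 21,280 kr
  248,500 kr × 26% = 64,610 kr
  → 116,490 kr

208,704 kr > 116,490 kr, so the minimum tax is the binding amount.

208,704 kr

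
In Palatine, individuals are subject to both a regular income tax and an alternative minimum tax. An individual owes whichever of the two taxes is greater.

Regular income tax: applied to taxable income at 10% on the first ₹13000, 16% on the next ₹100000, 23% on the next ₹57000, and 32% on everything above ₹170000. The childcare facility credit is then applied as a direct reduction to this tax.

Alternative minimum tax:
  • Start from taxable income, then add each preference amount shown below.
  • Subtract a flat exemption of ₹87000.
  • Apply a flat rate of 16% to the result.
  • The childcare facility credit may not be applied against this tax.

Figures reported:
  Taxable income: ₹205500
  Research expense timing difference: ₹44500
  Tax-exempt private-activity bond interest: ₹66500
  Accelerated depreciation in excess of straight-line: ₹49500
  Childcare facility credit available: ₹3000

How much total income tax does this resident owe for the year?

₹44640

Regular income tax:
  ₹13000 × 10% = ₹1300
  ₹100000 × 16% = ₹16000
  ₹57000 × 23% = ₹13110
  ₹35500 × 32% = ₹11360
  → ₹41770
  Less childcare facility credit ₹3000 → ₹38770

Alternative minimum tax:
  Adjusted income: ₹205500 + ₹44500 + ₹66500 + ₹49500 = ₹366000
  Less exemption ₹87000 → base ₹279000
  ₹279000 × 16% = ₹44640

₹44640 > ₹38770, so the alternative minimum tax is the binding amount.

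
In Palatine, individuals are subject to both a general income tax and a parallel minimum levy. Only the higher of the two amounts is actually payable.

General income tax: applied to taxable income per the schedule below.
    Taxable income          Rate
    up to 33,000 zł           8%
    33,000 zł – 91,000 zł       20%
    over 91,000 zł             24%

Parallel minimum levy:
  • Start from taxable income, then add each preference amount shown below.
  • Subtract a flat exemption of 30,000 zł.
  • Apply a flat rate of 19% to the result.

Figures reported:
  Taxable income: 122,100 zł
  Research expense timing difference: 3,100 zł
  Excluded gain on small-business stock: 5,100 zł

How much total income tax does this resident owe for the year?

21,704 zł

General income tax:
  33,000 zł × 8% = 2,640 zł
  58,000 zł × 20% = 11,600 zł
  31,100 zł × 24% = 7,464 zł
  → 21,704 zł

Parallel minimum levy:
  Adjusted income: 122,100 zł + 3,100 zł + 5,100 zł = 130,300 zł
  Less exemption 30,000 zł → base 100,300 zł
  100,300 zł × 19% = 19,057 zł

21,704 zł > 19,057 zł, so the general income tax governs.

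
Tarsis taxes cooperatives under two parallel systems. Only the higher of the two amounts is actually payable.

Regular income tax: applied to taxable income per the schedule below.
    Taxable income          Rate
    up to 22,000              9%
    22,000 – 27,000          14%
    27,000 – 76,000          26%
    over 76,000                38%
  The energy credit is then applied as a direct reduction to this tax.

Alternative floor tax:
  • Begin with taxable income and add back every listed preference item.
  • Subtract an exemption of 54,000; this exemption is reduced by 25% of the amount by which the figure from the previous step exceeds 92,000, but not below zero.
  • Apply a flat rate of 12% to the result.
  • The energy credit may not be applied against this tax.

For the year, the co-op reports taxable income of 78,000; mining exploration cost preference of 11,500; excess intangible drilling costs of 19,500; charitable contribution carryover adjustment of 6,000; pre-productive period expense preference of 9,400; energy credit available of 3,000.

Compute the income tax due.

Regular income tax:
  22,000 × 9% = 1,980
  5,000 × 14% = 700
  49,000 × 26% = 12,740
  2,000 × 38% = 760
  → 16,180
  Less energy credit 3,000 → 13,180

Alternative floor tax:
  Adjusted income: 78,000 + 11,500 + 19,500 + 6,000 + 9,400 = 124,400
  Exemption: 54,000 − 25% × (124,400 − 92,000) = 54,000 − 8,100 = 45,900
  Base: 124,400 − 45,900 = 78,500
  78,500 × 12% = 9,420

13,180 > 9,420, so the regular income tax governs.

13,180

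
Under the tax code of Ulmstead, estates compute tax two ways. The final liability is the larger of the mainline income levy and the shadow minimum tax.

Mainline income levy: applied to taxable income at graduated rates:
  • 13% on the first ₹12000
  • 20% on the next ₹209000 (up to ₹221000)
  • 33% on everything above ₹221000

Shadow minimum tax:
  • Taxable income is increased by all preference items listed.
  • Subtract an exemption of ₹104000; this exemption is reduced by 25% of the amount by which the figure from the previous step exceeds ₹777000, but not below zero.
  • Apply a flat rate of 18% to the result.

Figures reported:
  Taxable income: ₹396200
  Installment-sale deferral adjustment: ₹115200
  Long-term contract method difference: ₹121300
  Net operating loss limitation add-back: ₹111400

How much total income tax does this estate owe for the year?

₹115218

Mainline income levy:
  ₹12000 × 13% = ₹1560
  ₹209000 × 20% = ₹41800
  ₹175200 × 33% = ₹57816
  → ₹101176

Shadow minimum tax:
  Adjusted income: ₹396200 + ₹115200 + ₹121300 + ₹111400 = ₹744100
  Exemption: ₹744100 ≤ ₹777000, so full ₹104000 applies
  Base: ₹744100 − ₹104000 = ₹640100
  ₹640100 × 18% = ₹115218

₹115218 > ₹101176, so the shadow minimum tax is the binding amount.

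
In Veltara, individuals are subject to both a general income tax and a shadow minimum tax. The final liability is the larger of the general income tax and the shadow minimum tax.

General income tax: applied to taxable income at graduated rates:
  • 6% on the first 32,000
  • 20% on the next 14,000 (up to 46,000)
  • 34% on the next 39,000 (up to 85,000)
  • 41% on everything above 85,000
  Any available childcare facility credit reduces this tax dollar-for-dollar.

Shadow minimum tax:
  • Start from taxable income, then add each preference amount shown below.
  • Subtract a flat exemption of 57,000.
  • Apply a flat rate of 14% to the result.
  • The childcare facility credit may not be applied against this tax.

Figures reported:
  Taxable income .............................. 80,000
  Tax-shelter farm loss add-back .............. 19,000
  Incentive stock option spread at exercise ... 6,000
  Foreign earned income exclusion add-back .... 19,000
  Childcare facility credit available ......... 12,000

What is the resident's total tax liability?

9,380

Shadow minimum tax:
  Adjusted income: 80,000 + 19,000 + 6,000 + 19,000 = 124,000
  Less exemption 57,000 → base 67,000
  67,000 × 14% = 9,380

General income tax:
  32,000 × 6% = 1,920
  14,000 × 20% = 2,800
  34,000 × 34% = 11,560
  → 16,280
  Less childcare facility credit 12,000 → 4,280

9,380 > 4,280, so the shadow minimum tax is the binding amount.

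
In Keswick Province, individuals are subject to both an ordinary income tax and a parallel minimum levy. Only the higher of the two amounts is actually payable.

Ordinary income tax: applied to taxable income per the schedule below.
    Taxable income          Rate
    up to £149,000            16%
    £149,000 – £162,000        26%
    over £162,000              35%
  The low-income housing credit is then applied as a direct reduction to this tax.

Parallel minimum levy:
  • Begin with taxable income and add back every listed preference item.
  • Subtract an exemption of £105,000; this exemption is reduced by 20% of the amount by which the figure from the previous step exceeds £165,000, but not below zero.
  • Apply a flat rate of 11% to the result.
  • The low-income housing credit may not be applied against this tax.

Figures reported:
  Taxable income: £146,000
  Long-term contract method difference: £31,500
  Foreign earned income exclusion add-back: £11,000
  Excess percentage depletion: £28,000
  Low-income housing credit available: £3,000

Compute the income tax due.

£20,360

Parallel minimum levy:
  Adjusted income: £146,000 + £31,500 + £11,000 + £28,000 = £216,500
  Exemption: £105,000 − 20% × (£216,500 − £165,000) = £105,000 − £10,300 = £94,700
  Base: £216,500 − £94,700 = £121,800
  £121,800 × 11% = £13,398

Ordinary income tax:
  £146,000 × 16% = £23,360
  Less low-income housing credit £3,000 → £20,360

£20,360 > £13,398, so the ordinary income tax governs.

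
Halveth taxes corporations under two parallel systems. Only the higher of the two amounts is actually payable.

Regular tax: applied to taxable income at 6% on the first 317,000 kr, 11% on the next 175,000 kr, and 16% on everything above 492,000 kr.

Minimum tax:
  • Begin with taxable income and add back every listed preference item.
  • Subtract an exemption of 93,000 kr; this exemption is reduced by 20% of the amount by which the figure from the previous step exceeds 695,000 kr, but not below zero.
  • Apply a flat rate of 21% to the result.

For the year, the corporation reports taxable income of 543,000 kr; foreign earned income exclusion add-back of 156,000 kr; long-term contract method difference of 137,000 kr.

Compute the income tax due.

Minimum tax:
  Adjusted income: 543,000 kr + 156,000 kr + 137,000 kr = 836,000 kr
  Exemption: 93,000 kr − 20% × (836,000 kr − 695,000 kr) = 93,000 kr − 28,200 kr = 64,800 kr
  Base: 836,000 kr − 64,800 kr = 771,200 kr
  771,200 kr × 21% = 161,952 kr

Regular tax:
  317,000 kr × 6% = 19,020 kr
  175,000 kr × 11% = 19,250 kr
  51,000 kr × 16% = 8,160 kr
  → 46,430 kr

161,952 kr > 46,430 kr, so the minimum tax is the binding amount.

161,952 kr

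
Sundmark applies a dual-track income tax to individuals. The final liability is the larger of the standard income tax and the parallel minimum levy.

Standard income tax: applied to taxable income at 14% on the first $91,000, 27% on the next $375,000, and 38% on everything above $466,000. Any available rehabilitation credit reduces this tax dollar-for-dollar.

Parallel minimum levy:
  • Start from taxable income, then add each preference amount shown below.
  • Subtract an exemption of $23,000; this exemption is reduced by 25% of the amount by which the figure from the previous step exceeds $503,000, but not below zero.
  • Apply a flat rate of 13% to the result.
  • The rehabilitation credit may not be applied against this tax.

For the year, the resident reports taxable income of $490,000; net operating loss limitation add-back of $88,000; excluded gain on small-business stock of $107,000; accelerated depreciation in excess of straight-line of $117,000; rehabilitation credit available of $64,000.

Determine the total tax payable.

$104,260

Parallel minimum levy:
  Adjusted income: $490,000 + $88,000 + $107,000 + $117,000 = $802,000
  Exemption: 25% × ($802,000 − $503,000) = $74,750 ≥ $23,000, so the exemption is fully phased out
  Base: $802,000 − $0 = $802,000
  $802,000 × 13% = $104,260

Standard income tax:
  $91,000 × 14% = $12,740
  $375,000 × 27% = $101,250
  $24,000 × 38% = $9,120
  → $123,110
  Less rehabilitation credit $64,000 → $59,110

$104,260 > $59,110, so the parallel minimum levy is the binding amount.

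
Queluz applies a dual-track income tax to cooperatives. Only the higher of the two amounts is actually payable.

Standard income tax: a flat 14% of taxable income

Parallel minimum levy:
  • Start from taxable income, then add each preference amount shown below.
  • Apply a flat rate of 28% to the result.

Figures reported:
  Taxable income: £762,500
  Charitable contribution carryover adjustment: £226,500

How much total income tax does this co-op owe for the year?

£276,920

Standard income tax:
  £762,500 × 14% = £106,750

Parallel minimum levy:
  Adjusted income: £762,500 + £226,500 = £989,000
  £989,000 × 28% = £276,920

£276,920 > £106,750, so the parallel minimum levy is the binding amount.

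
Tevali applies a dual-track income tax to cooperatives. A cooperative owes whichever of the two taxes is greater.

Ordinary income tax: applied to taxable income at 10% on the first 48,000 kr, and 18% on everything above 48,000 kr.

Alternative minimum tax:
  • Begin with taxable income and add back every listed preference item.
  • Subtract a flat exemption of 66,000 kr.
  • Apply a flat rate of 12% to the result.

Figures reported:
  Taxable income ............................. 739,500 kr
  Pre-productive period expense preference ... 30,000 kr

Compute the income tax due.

Alternative minimum tax:
  Adjusted income: 739,500 kr + 30,000 kr = 769,500 kr
  Less exemption 66,000 kr → base 703,500 kr
  703,500 kr × 12% = 84,420 kr

Ordinary income tax:
  48,000 kr × 10% = 4,800 kr
  691,500 kr × 18% = 124,470 kr
  → 129,270 kr

129,270 kr > 84,420 kr, so the ordinary income tax governs.

129,270 kr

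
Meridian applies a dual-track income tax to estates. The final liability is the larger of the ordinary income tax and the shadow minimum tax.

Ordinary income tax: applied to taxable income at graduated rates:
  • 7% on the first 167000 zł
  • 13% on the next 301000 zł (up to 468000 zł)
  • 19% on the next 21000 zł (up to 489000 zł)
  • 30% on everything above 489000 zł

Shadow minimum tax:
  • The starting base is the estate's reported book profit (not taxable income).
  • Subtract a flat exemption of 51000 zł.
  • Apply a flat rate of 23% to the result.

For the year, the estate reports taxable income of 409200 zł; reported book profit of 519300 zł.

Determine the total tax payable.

Shadow minimum tax:
  Base (reported book profit): 519300 zł
  Less exemption 51000 zł → base 468300 zł
  468300 zł × 23% = 107709 zł

Ordinary income tax:
  167000 zł × 7% = 11690 zł
  242200 zł × 13% = 31486 zł
  → 43176 zł

107709 zł > 43176 zł, so the shadow minimum tax is the binding amount.

107709 zł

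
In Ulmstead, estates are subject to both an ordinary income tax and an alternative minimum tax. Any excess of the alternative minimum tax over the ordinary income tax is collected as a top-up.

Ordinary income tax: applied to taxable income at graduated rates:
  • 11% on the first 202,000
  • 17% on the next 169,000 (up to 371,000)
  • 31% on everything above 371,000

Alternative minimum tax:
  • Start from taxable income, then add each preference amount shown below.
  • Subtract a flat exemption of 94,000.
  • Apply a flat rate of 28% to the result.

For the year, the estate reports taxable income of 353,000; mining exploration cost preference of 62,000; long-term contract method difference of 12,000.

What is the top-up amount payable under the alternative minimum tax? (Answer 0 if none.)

Alternative minimum tax:
  Adjusted income: 353,000 + 62,000 + 12,000 = 427,000
  Less exemption 94,000 → base 333,000
  333,000 × 28% = 93,240

Ordinary income tax:
  202,000 × 11% = 22,220
  151,000 × 17% = 25,670
  → 47,890

Excess of alternative minimum tax over ordinary income tax: 93,240 − 47,890 = 45,350.

45,350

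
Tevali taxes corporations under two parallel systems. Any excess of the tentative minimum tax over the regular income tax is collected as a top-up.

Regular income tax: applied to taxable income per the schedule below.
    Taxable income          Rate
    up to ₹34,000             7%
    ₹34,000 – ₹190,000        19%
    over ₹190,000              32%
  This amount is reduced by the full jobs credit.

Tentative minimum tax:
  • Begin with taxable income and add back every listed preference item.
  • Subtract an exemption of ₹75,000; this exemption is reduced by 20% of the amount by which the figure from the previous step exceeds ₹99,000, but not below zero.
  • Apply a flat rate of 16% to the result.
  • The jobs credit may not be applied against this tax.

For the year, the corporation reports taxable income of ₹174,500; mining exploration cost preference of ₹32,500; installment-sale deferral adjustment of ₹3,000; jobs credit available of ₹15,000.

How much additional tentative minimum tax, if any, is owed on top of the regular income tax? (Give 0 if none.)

₹11,077

Tentative minimum tax:
  Adjusted income: ₹174,500 + ₹32,500 + ₹3,000 = ₹210,000
  Exemption: ₹75,000 − 20% × (₹210,000 − ₹99,000) = ₹75,000 − ₹22,200 = ₹52,800
  Base: ₹210,000 − ₹52,800 = ₹157,200
  ₹157,200 × 16% = ₹25,152

Regular income tax:
  ₹34,000 × 7% = ₹2,380
  ₹140,500 × 19% = ₹26,695
  → ₹29,075
  Less jobs credit ₹15,000 → ₹14,075

Excess of tentative minimum tax over regular income tax: ₹25,152 − ₹14,075 = ₹11,077.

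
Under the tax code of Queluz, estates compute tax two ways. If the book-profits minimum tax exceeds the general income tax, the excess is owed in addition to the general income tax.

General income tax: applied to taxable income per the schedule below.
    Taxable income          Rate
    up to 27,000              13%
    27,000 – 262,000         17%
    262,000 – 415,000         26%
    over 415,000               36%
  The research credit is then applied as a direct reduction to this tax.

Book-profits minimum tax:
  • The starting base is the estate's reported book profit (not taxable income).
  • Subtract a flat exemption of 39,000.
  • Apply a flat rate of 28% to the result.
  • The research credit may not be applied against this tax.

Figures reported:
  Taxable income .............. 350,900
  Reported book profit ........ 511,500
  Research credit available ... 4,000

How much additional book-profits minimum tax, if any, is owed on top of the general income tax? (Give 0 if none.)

General income tax:
  27,000 × 13% = 3,510
  235,000 × 17% = 39,950
  88,900 × 26% = 23,114
  → 66,574
  Less research credit 4,000 → 62,574

Book-profits minimum tax:
  Base (reported book profit): 511,500
  Less exemption 39,000 → base 472,500
  472,500 × 28% = 132,300

Excess of book-profits minimum tax over general income tax: 132,300 − 62,574 = 69,726.

69,726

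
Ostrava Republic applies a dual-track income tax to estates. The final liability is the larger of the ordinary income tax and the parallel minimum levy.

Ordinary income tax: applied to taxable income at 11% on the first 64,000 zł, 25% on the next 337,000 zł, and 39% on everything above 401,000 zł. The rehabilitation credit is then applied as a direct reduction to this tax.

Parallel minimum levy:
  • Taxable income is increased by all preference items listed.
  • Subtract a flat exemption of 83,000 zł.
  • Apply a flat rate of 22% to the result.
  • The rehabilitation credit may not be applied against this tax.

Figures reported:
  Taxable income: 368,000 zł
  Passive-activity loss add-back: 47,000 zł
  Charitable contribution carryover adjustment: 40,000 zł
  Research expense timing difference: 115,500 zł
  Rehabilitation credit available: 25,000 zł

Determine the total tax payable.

Ordinary income tax:
  64,000 zł × 11% = 7,040 zł
  304,000 zł × 25% = 76,000 zł
  → 83,040 zł
  Less rehabilitation credit 25,000 zł → 58,040 zł

Parallel minimum levy:
  Adjusted income: 368,000 zł + 47,000 zł + 40,000 zł + 115,500 zł = 570,500 zł
  Less exemption 83,000 zł → base 487,500 zł
  487,500 zł × 22% = 107,250 zł

107,250 zł > 58,040 zł, so the parallel minimum levy is the binding amount.

107,250 zł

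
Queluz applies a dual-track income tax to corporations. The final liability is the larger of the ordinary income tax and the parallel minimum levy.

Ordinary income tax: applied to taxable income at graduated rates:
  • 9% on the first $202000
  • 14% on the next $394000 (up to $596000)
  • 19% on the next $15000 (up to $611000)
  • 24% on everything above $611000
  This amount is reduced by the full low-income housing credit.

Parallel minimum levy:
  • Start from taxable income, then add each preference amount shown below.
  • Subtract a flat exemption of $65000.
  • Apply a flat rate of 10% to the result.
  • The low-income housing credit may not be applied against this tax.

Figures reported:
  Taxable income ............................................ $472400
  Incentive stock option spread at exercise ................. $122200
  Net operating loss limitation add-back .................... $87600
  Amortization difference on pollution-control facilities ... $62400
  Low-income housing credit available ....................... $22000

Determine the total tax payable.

$67960

Ordinary income tax:
  $202000 × 9% = $18180
  $270400 × 14% = $37856
  → $56036
  Less low-income housing credit $22000 → $34036

Parallel minimum levy:
  Adjusted income: $472400 + $122200 + $87600 + $62400 = $744600
  Less exemption $65000 → base $679600
  $679600 × 10% = $67960

$67960 > $34036, so the parallel minimum levy is the binding amount.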